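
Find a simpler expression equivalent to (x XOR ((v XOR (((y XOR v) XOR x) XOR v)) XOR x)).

By XOR self-cancellation ((E XOR v) XOR v = E) then XOR self-cancellation ((E XOR v) XOR v = E):
= ((y XOR v) XOR x)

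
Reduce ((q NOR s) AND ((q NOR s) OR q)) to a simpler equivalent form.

By absorption (E AND (E OR v) = E):
= (q NOR s)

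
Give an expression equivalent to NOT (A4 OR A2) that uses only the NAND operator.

(((A4 NAND A4) NAND (A2 NAND A2)) NAND ((A4 NAND A4) NAND (A2 NAND A2)))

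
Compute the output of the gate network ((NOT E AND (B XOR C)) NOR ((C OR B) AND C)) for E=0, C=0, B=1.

Substituting: ((NOT 0 AND (1 XOR 0)) NOR ((0 OR 1) AND 0))
= 0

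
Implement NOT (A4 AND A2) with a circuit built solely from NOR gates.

(((A4 NOR A4) NOR (A2 NOR A2)) NOR ((A4 NOR A4) NOR (A2 NOR A2)))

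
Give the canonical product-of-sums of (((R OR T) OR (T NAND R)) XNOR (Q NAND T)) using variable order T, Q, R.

ΠM(6, 7) = (NOT T OR NOT Q OR R) AND (NOT T OR NOT Q OR NOT R)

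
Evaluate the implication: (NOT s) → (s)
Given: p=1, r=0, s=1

Antecedent (NOT s) = 0; consequent (s) = 1.
0 → 1 = 1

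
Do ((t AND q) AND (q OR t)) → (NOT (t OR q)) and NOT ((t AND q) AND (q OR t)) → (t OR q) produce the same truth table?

No, Inverse is not equivalent to original (counterexample: t=0, q=0)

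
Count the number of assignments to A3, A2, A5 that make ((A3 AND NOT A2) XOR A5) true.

Satisfying assignments: (0,0,1), (0,1,1), (1,0,0), (1,1,1)
Count: 4 out of 8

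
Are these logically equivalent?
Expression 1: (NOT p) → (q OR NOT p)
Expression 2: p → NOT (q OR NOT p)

No, Inverse is not equivalent to original (counterexample: p=1, q=1)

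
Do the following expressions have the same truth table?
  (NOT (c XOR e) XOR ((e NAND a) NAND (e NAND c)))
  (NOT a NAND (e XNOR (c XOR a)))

No. Counterexample: with c=0, e=0, a=0, Expression 1 = 1 but Expression 2 = 0.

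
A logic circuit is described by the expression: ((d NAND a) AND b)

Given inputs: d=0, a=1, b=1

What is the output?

Substituting: ((0 NAND 1) AND 1)
= 1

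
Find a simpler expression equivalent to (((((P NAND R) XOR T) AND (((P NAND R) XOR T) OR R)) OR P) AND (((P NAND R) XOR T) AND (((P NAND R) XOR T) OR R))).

By absorption (E AND (E OR v) = E) then absorption (E AND (E OR v) = E):
= ((P NAND R) XOR T)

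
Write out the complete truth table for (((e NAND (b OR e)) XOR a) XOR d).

a | e | d | b | Output
----------------------
0 | 0 | 0 | 0 | 1
0 | 0 | 0 | 1 | 1
0 | 0 | 1 | 0 | 0
0 | 0 | 1 | 1 | 0
0 | 1 | 0 | 0 | 0
0 | 1 | 0 | 1 | 0
0 | 1 | 1 | 0 | 1
0 | 1 | 1 | 1 | 1
1 | 0 | 0 | 0 | 0
1 | 0 | 0 | 1 | 0
1 | 0 | 1 | 0 | 1
1 | 0 | 1 | 1 | 1
1 | 1 | 0 | 0 | 1
1 | 1 | 0 | 1 | 1
1 | 1 | 1 | 0 | 0
1 | 1 | 1 | 1 | 0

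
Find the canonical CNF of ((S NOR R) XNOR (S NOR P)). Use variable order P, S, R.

(P OR S OR NOT R) AND (NOT P OR S OR R)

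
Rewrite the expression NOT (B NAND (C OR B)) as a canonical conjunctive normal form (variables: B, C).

(B OR C) AND (B OR NOT C)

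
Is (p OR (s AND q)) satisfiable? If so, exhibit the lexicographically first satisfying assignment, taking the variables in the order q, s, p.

q=0, s=0, p=1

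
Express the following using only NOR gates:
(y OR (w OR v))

((y NOR ((w NOR v) NOR (w NOR v))) NOR (y NOR ((w NOR v) NOR (w NOR v))))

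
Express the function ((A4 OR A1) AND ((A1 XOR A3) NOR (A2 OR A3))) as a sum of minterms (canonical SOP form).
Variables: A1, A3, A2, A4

Σm(1) = (NOT A1 AND NOT A3 AND NOT A2 AND A4)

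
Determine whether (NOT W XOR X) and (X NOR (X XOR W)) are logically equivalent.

No. Counterexample: with W=1, X=1, Expression 1 = 1 but Expression 2 = 0.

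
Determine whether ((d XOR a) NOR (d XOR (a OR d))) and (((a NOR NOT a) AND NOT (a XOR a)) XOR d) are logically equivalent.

No. Counterexample: with a=0, d=0, Expression 1 = 1 but Expression 2 = 0.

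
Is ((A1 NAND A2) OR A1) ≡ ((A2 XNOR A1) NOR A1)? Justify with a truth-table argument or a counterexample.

No. Counterexample: with A1=0, A2=0, Expression 1 = 1 but Expression 2 = 0.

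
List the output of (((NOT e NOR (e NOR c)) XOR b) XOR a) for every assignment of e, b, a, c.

e | b | a | c | Output
----------------------
0 | 0 | 0 | 0 | 0
0 | 0 | 0 | 1 | 0
0 | 0 | 1 | 0 | 1
0 | 0 | 1 | 1 | 1
0 | 1 | 0 | 0 | 1
0 | 1 | 0 | 1 | 1
0 | 1 | 1 | 0 | 0
0 | 1 | 1 | 1 | 0
1 | 0 | 0 | 0 | 1
1 | 0 | 0 | 1 | 1
1 | 0 | 1 | 0 | 0
1 | 0 | 1 | 1 | 0
1 | 1 | 0 | 0 | 0
1 | 1 | 0 | 1 | 0
1 | 1 | 1 | 0 | 1
1 | 1 | 1 | 1 | 1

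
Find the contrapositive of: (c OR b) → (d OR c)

Contrapositive: NOT (d OR c) → NOT (c OR b)
Note: A statement and its contrapositive are logically equivalent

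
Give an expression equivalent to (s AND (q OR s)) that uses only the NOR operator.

((s NOR s) NOR (((q NOR s) NOR (q NOR s)) NOR ((q NOR s) NOR (q NOR s))))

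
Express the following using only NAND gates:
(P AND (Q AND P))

((P NAND ((Q NAND P) NAND (Q NAND P))) NAND (P NAND ((Q NAND P) NAND (Q NAND P))))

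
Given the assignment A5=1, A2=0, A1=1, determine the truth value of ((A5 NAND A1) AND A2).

Substituting: ((1 NAND 1) AND 0)
= 0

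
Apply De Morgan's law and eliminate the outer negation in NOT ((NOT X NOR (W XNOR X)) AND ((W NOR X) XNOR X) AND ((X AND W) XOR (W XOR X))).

NOT (NOT X NOR (W XNOR X)) OR NOT ((W NOR X) XNOR X) OR NOT ((X AND W) XOR (W XOR X))
De Morgan's: NOT(AND of terms) = OR of negations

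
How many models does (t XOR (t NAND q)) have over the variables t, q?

Satisfying assignments: (0,0), (0,1), (1,1)
Count: 3 out of 4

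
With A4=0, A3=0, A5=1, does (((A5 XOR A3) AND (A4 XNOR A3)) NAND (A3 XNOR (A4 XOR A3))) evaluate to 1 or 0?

Substituting: (((1 XOR 0) AND (0 XNOR 0)) NAND (0 XNOR (0 XOR 0)))
= 0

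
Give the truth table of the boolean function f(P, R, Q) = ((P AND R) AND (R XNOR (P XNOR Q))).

P | R | Q | Output
------------------
0 | 0 | 0 | 0
0 | 0 | 1 | 0
0 | 1 | 0 | 0
0 | 1 | 1 | 0
1 | 0 | 0 | 0
1 | 0 | 1 | 0
1 | 1 | 0 | 0
1 | 1 | 1 | 1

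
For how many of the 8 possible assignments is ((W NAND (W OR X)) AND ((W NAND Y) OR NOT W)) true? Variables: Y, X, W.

Satisfying assignments: (0,0,0), (0,1,0), (1,0,0), (1,1,0)
Count: 4 out of 8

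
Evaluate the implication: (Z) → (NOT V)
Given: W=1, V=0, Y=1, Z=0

Antecedent (Z) = 0; consequent (NOT V) = 1.
0 → 1 = 1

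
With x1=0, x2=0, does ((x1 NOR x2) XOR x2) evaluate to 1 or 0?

Substituting: ((0 NOR 0) XOR 0)
= 1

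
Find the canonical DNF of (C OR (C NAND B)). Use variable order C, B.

(NOT C AND NOT B) OR (NOT C AND B) OR (C AND NOT B) OR (C AND B)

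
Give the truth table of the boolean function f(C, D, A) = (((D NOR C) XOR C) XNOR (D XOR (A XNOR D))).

C | D | A | Output
------------------
0 | 0 | 0 | 1
0 | 0 | 1 | 0
0 | 1 | 0 | 0
0 | 1 | 1 | 1
1 | 0 | 0 | 1
1 | 0 | 1 | 0
1 | 1 | 0 | 1
1 | 1 | 1 | 0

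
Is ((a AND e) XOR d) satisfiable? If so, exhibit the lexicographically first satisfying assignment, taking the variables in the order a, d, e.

a=0, d=1, e=0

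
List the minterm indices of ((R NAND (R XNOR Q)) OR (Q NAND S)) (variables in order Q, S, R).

Σm(0, 1, 2, 3, 4, 5, 6) = (NOT Q AND NOT S AND NOT R) OR (NOT Q AND NOT S AND R) OR (NOT Q AND S AND NOT R) OR (NOT Q AND S AND R) OR (Q AND NOT S AND NOT R) OR (Q AND NOT S AND R) OR (Q AND S AND NOT R)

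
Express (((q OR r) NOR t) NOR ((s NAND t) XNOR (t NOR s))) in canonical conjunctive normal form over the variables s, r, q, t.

(s OR r OR q OR t) AND (s OR r OR NOT q OR t) AND (s OR NOT r OR q OR t) AND (s OR NOT r OR NOT q OR t) AND (NOT s OR r OR q OR t) AND (NOT s OR r OR q OR NOT t) AND (NOT s OR r OR NOT q OR NOT t) AND (NOT s OR NOT r OR q OR NOT t) AND (NOT s OR NOT r OR NOT q OR NOT t)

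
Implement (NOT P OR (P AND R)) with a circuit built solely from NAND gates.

(((P NAND P) NAND (P NAND P)) NAND (((P NAND R) NAND (P NAND R)) NAND ((P NAND R) NAND (P NAND R))))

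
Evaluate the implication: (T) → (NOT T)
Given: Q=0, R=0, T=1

Antecedent (T) = 1; consequent (NOT T) = 0.
1 → 0 = 0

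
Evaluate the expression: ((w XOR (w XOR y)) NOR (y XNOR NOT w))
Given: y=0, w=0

Substituting: ((0 XOR (0 XOR 0)) NOR (0 XNOR NOT 0))
= 1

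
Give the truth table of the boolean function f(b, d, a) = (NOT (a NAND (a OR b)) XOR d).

b | d | a | Output
------------------
0 | 0 | 0 | 0
0 | 0 | 1 | 1
0 | 1 | 0 | 1
0 | 1 | 1 | 0
1 | 0 | 0 | 0
1 | 0 | 1 | 1
1 | 1 | 0 | 1
1 | 1 | 1 | 0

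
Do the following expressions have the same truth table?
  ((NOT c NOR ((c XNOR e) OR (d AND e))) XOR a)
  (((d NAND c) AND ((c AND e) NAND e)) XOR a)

No. Counterexample: with c=0, e=0, d=0, a=0, Expression 1 = 0 but Expression 2 = 1.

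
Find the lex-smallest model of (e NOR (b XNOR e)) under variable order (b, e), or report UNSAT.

b=1, e=0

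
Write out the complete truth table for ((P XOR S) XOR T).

P | S | T | Output
------------------
0 | 0 | 0 | 0
0 | 0 | 1 | 1
0 | 1 | 0 | 1
0 | 1 | 1 | 0
1 | 0 | 0 | 1
1 | 0 | 1 | 0
1 | 1 | 0 | 0
1 | 1 | 1 | 1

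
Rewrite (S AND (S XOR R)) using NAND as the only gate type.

((S NAND ((S NAND (S NAND R)) NAND (R NAND (S NAND R)))) NAND (S NAND ((S NAND (S NAND R)) NAND (R NAND (S NAND R)))))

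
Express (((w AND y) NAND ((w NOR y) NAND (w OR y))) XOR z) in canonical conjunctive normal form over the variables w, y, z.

(w OR y OR NOT z) AND (w OR NOT y OR NOT z) AND (NOT w OR y OR NOT z) AND (NOT w OR NOT y OR z)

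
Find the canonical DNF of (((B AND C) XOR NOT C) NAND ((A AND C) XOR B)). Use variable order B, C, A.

(NOT B AND NOT C AND NOT A) OR (NOT B AND NOT C AND A) OR (NOT B AND C AND NOT A) OR (NOT B AND C AND A) OR (B AND C AND A)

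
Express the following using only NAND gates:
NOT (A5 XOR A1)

(((A5 NAND (A5 NAND A1)) NAND (A1 NAND (A5 NAND A1))) NAND ((A5 NAND (A5 NAND A1)) NAND (A1 NAND (A5 NAND A1))))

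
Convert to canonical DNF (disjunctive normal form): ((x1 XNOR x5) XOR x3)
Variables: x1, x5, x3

(NOT x1 AND NOT x5 AND NOT x3) OR (NOT x1 AND x5 AND x3) OR (x1 AND NOT x5 AND x3) OR (x1 AND x5 AND NOT x3)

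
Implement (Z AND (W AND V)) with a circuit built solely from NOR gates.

((Z NOR Z) NOR (((W NOR W) NOR (V NOR V)) NOR ((W NOR W) NOR (V NOR V))))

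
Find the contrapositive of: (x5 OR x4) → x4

Contrapositive: NOT x4 → NOT (x5 OR x4)
Note: A statement and its contrapositive are logically equivalent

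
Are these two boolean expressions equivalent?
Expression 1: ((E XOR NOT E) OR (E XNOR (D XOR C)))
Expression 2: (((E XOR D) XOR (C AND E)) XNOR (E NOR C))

No. Counterexample: with D=0, E=0, C=0, Expression 1 = 1 but Expression 2 = 0.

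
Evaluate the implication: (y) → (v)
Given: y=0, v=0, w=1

Antecedent (y) = 0; consequent (v) = 0.
0 → 0 = 1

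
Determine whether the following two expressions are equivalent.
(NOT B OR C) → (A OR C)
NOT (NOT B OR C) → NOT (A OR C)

No, Inverse is not equivalent to original (counterexample: B=0, A=0, C=0)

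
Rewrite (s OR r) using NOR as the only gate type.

((s NOR r) NOR (s NOR r))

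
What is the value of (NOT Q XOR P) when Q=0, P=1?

Substituting: (NOT 0 XOR 1)
= 0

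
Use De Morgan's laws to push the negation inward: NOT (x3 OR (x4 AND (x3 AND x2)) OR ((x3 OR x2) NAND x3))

NOT x3 AND NOT (x4 AND (x3 AND x2)) AND NOT ((x3 OR x2) NAND x3)
De Morgan's: NOT(OR of terms) = AND of negations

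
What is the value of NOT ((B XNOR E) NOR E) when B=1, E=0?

Substituting: NOT ((1 XNOR 0) NOR 0)
= 0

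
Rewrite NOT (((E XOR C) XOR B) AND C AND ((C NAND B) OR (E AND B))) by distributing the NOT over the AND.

NOT ((E XOR C) XOR B) OR NOT C OR NOT ((C NAND B) OR (E AND B))
De Morgan's: NOT(AND of terms) = OR of negations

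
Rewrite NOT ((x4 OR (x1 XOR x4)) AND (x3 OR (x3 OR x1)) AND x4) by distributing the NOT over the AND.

NOT (x4 OR (x1 XOR x4)) OR NOT (x3 OR (x3 OR x1)) OR NOT x4
De Morgan's: NOT(AND of terms) = OR of negations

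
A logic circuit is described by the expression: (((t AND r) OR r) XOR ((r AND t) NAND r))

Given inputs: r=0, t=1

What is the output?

Substituting: (((1 AND 0) OR 0) XOR ((0 AND 1) NAND 0))
= 1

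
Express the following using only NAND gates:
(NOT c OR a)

(((c NAND c) NAND (c NAND c)) NAND (a NAND a))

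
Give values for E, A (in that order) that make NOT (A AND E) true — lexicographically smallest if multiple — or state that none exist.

E=0, A=0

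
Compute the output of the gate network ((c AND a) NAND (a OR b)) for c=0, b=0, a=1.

Substituting: ((0 AND 1) NAND (1 OR 0))
= 1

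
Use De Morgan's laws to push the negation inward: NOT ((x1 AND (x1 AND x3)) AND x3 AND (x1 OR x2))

NOT (x1 AND (x1 AND x3)) OR NOT x3 OR NOT (x1 OR x2)
De Morgan's: NOT(AND of terms) = OR of negations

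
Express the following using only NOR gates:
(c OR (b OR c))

((c NOR ((b NOR c) NOR (b NOR c))) NOR (c NOR ((b NOR c) NOR (b NOR c))))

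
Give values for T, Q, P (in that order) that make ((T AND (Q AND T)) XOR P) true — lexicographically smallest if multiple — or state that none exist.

T=0, Q=0, P=1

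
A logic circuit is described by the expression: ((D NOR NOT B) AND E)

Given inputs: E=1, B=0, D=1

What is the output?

Substituting: ((1 NOR NOT 0) AND 1)
= 0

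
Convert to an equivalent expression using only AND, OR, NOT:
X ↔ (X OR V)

(X AND (X OR V)) OR (NOT X AND NOT (X OR V))
(Biconditional = both true or both false)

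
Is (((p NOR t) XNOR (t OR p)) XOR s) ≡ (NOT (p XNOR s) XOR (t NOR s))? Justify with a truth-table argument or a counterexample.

No. Counterexample: with s=0, t=0, p=0, Expression 1 = 0 but Expression 2 = 1.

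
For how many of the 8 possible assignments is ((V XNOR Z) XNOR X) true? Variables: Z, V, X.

Satisfying assignments: (0,0,1), (0,1,0), (1,0,0), (1,1,1)
Count: 4 out of 8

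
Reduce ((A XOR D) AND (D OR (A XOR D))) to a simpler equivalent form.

By absorption (E AND (E OR v) = E):
= (A XOR D)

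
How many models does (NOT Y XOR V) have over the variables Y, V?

Satisfying assignments: (0,0), (1,1)
Count: 2 out of 4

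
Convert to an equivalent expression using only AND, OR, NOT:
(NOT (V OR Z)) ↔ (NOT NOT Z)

((NOT (V OR Z)) AND (NOT NOT Z)) OR ((V OR Z) AND NOT Z)
(Biconditional = both true or both false)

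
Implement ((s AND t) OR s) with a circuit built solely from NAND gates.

((((s NAND t) NAND (s NAND t)) NAND ((s NAND t) NAND (s NAND t))) NAND (s NAND s))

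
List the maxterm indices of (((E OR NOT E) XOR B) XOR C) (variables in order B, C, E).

ΠM(2, 3, 4, 5) = (B OR NOT C OR E) AND (B OR NOT C OR NOT E) AND (NOT B OR C OR E) AND (NOT B OR C OR NOT E)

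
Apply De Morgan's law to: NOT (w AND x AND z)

NOT w OR NOT x OR NOT z
De Morgan's: NOT(AND of terms) = OR of negations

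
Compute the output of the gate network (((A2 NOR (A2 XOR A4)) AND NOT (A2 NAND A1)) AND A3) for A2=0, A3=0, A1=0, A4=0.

Substituting: (((0 NOR (0 XOR 0)) AND NOT (0 NAND 0)) AND 0)
= 0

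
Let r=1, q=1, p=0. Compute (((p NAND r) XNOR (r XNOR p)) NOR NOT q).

Substituting: (((0 NAND 1) XNOR (1 XNOR 0)) NOR NOT 1)
= 1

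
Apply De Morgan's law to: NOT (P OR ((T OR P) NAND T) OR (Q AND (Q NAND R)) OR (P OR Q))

NOT P AND NOT ((T OR P) NAND T) AND NOT (Q AND (Q NAND R)) AND NOT (P OR Q)
De Morgan's: NOT(OR of terms) = AND of negations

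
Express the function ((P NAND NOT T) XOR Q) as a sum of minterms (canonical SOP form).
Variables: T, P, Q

Σm(0, 3, 4, 6) = (NOT T AND NOT P AND NOT Q) OR (NOT T AND P AND Q) OR (T AND NOT P AND NOT Q) OR (T AND P AND NOT Q)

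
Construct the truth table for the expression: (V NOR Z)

V | Z | Output
--------------
0 | 0 | 1
0 | 1 | 0
1 | 0 | 0
1 | 1 | 0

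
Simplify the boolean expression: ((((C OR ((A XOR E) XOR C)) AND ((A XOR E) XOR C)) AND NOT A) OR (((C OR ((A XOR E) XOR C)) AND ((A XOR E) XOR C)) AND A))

By distribution ((E AND v) OR (E AND NOT v) = E) then absorption (E AND (E OR v) = E):
= ((A XOR E) XOR C)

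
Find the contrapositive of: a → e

Contrapositive: NOT e → NOT a
Note: A statement and its contrapositive are logically equivalent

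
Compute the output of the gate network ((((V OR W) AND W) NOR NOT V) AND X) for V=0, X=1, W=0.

Substituting: ((((0 OR 0) AND 0) NOR NOT 0) AND 1)
= 0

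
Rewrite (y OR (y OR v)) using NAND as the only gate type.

((y NAND y) NAND (((y NAND y) NAND (v NAND v)) NAND ((y NAND y) NAND (v NAND v))))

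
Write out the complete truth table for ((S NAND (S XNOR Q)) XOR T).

T | S | Q | Output
------------------
0 | 0 | 0 | 1
0 | 0 | 1 | 1
0 | 1 | 0 | 1
0 | 1 | 1 | 0
1 | 0 | 0 | 0
1 | 0 | 1 | 0
1 | 1 | 0 | 0
1 | 1 | 1 | 1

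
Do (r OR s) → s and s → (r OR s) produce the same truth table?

No, Converse is not equivalent to original (counterexample: s=0, t=0, r=1)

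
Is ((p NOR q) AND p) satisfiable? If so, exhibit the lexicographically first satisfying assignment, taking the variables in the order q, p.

UNSATISFIABLE - no assignment makes this expression true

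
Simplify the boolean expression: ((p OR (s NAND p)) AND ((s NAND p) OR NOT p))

By distribution ((E OR v) AND (E OR NOT v) = E):
= (s NAND p)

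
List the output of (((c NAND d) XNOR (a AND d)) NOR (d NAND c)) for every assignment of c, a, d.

c | a | d | Output
------------------
0 | 0 | 0 | 0
0 | 0 | 1 | 0
0 | 1 | 0 | 0
0 | 1 | 1 | 0
1 | 0 | 0 | 0
1 | 0 | 1 | 0
1 | 1 | 0 | 0
1 | 1 | 1 | 1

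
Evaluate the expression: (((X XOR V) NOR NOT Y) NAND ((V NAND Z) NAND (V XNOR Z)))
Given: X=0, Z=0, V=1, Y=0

Substituting: (((0 XOR 1) NOR NOT 0) NAND ((1 NAND 0) NAND (1 XNOR 0)))
= 1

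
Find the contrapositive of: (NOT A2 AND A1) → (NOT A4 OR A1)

Contrapositive: NOT (NOT A4 OR A1) → NOT (NOT A2 AND A1)
Note: A statement and its contrapositive are logically equivalent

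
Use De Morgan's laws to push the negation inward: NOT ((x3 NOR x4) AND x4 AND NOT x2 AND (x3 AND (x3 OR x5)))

NOT (x3 NOR x4) OR NOT x4 OR x2 OR NOT (x3 AND (x3 OR x5))
De Morgan's: NOT(AND of terms) = OR of negations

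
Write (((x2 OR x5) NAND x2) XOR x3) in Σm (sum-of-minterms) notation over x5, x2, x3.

Σm(0, 3, 4, 7) = (NOT x5 AND NOT x2 AND NOT x3) OR (NOT x5 AND x2 AND x3) OR (x5 AND NOT x2 AND NOT x3) OR (x5 AND x2 AND x3)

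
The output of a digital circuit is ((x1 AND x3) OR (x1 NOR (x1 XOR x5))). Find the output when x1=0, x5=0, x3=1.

Substituting: ((0 AND 1) OR (0 NOR (0 XOR 0)))
= 1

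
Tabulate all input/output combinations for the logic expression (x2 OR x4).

x2 | x4 | Output
----------------
0 | 0 | 0
0 | 1 | 1
1 | 0 | 1
1 | 1 | 1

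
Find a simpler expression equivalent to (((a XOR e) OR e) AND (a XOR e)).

By absorption (E AND (E OR v) = E):
= (a XOR e)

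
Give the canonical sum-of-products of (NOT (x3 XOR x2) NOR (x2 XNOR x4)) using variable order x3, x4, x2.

Σm(1, 6) = (NOT x3 AND NOT x4 AND x2) OR (x3 AND x4 AND NOT x2)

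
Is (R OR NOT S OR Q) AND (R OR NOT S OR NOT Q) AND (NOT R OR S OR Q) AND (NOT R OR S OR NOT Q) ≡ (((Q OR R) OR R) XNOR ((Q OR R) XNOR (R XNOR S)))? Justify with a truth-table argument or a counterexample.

Yes, they are equivalent — the two output columns agree on all 8 assignments:
R | S | Q | Expression 1 | Expression 2
---------------------------------------
0 | 0 | 0 | 1 | 1
0 | 0 | 1 | 1 | 1
0 | 1 | 0 | 0 | 0
0 | 1 | 1 | 0 | 0
1 | 0 | 0 | 0 | 0
1 | 0 | 1 | 0 | 0
1 | 1 | 0 | 1 | 1
1 | 1 | 1 | 1 | 1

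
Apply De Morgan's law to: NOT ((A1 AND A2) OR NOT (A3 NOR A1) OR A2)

NOT (A1 AND A2) AND (A3 NOR A1) AND NOT A2
De Morgan's: NOT(OR of terms) = AND of negations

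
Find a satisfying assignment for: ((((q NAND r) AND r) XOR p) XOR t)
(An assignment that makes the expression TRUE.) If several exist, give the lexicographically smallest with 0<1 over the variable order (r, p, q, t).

r=0, p=0, q=0, t=1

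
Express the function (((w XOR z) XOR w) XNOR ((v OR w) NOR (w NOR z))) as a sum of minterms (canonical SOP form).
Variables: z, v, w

Σm(0, 1, 2, 3, 4) = (NOT z AND NOT v AND NOT w) OR (NOT z AND NOT v AND w) OR (NOT z AND v AND NOT w) OR (NOT z AND v AND w) OR (z AND NOT v AND NOT w)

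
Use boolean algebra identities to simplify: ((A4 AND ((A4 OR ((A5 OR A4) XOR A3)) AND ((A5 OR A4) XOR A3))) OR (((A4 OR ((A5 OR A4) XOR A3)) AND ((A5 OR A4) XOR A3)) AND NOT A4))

By distribution ((E AND v) OR (E AND NOT v) = E) then absorption (E AND (E OR v) = E):
= ((A5 OR A4) XOR A3)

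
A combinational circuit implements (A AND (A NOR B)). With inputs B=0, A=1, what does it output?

Substituting: (1 AND (1 NOR 0))
= 0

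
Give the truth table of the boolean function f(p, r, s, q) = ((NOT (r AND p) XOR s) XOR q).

p | r | s | q | Output
----------------------
0 | 0 | 0 | 0 | 1
0 | 0 | 0 | 1 | 0
0 | 0 | 1 | 0 | 0
0 | 0 | 1 | 1 | 1
0 | 1 | 0 | 0 | 1
0 | 1 | 0 | 1 | 0
0 | 1 | 1 | 0 | 0
0 | 1 | 1 | 1 | 1
1 | 0 | 0 | 0 | 1
1 | 0 | 0 | 1 | 0
1 | 0 | 1 | 0 | 0
1 | 0 | 1 | 1 | 1
1 | 1 | 0 | 0 | 0
1 | 1 | 0 | 1 | 1
1 | 1 | 1 | 0 | 1
1 | 1 | 1 | 1 | 0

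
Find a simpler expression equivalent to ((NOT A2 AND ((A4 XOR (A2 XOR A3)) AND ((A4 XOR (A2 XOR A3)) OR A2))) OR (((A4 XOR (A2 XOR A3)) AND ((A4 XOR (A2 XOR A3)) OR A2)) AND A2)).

By distribution ((E AND v) OR (E AND NOT v) = E) then absorption (E AND (E OR v) = E):
= (A4 XOR (A2 XOR A3))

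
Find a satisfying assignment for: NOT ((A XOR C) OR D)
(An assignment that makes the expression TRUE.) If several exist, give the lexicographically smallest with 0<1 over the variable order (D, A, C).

D=0, A=0, C=0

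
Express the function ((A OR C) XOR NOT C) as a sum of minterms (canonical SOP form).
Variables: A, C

Σm(0, 1, 3) = (NOT A AND NOT C) OR (NOT A AND C) OR (A AND C)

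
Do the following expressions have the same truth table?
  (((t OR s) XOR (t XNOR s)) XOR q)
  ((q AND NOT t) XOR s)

No. Counterexample: with t=0, q=0, s=0, Expression 1 = 1 but Expression 2 = 0.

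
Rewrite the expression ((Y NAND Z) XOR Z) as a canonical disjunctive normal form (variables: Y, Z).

(NOT Y AND NOT Z) OR (Y AND NOT Z) OR (Y AND Z)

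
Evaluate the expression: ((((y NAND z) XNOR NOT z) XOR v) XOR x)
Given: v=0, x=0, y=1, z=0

Substituting: ((((1 NAND 0) XNOR NOT 0) XOR 0) XOR 0)
= 1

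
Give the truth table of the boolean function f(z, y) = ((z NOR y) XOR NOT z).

z | y | Output
--------------
0 | 0 | 0
0 | 1 | 1
1 | 0 | 0
1 | 1 | 0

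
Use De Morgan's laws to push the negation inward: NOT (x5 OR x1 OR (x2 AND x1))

NOT x5 AND NOT x1 AND NOT (x2 AND x1)
De Morgan's: NOT(OR of terms) = AND of negations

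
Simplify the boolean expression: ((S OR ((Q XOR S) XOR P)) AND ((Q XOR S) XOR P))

By absorption (E AND (E OR v) = E):
= ((Q XOR S) XOR P)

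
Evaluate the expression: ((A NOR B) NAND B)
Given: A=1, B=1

Substituting: ((1 NOR 1) NAND 1)
= 1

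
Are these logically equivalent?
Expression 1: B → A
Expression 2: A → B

No, Converse is not equivalent to original (counterexample: B=0, E=0, A=1)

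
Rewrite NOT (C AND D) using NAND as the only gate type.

(((C NAND D) NAND (C NAND D)) NAND ((C NAND D) NAND (C NAND D)))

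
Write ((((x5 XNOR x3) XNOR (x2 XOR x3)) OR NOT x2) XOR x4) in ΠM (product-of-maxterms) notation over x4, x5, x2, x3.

ΠM(6, 7, 8, 9, 10, 11, 12, 13) = (x4 OR NOT x5 OR NOT x2 OR x3) AND (x4 OR NOT x5 OR NOT x2 OR NOT x3) AND (NOT x4 OR x5 OR x2 OR x3) AND (NOT x4 OR x5 OR x2 OR NOT x3) AND (NOT x4 OR x5 OR NOT x2 OR x3) AND (NOT x4 OR x5 OR NOT x2 OR NOT x3) AND (NOT x4 OR NOT x5 OR x2 OR x3) AND (NOT x4 OR NOT x5 OR x2 OR NOT x3)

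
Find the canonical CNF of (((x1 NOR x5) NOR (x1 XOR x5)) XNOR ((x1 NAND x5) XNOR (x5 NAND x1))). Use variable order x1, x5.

(x1 OR x5) AND (x1 OR NOT x5) AND (NOT x1 OR x5)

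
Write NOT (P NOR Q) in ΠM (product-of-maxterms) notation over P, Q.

ΠM(0) = (P OR Q)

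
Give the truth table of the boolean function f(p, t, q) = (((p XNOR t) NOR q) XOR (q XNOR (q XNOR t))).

p | t | q | Output
------------------
0 | 0 | 0 | 0
0 | 0 | 1 | 0
0 | 1 | 0 | 0
0 | 1 | 1 | 1
1 | 0 | 0 | 1
1 | 0 | 1 | 0
1 | 1 | 0 | 1
1 | 1 | 1 | 1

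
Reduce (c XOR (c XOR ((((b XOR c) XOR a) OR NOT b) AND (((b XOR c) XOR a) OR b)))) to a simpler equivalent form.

By XOR self-cancellation ((E XOR v) XOR v = E) then distribution ((E OR v) AND (E OR NOT v) = E):
= ((b XOR c) XOR a)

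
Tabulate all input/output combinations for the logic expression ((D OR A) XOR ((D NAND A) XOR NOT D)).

A | D | Output
--------------
0 | 0 | 0
0 | 1 | 0
1 | 0 | 1
1 | 1 | 1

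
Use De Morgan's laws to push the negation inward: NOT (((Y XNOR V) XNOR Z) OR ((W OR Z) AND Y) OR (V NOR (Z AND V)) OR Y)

NOT ((Y XNOR V) XNOR Z) AND NOT ((W OR Z) AND Y) AND NOT (V NOR (Z AND V)) AND NOT Y
De Morgan's: NOT(OR of terms) = AND of negations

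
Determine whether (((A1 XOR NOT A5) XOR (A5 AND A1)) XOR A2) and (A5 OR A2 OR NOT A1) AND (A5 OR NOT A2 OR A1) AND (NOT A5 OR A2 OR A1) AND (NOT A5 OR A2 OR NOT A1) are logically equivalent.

Yes, they are equivalent — the two output columns agree on all 8 assignments:
A5 | A2 | A1 | Expression 1 | Expression 2
------------------------------------------
0 | 0 | 0 | 1 | 1
0 | 0 | 1 | 0 | 0
0 | 1 | 0 | 0 | 0
0 | 1 | 1 | 1 | 1
1 | 0 | 0 | 0 | 0
1 | 0 | 1 | 0 | 0
1 | 1 | 0 | 1 | 1
1 | 1 | 1 | 1 | 1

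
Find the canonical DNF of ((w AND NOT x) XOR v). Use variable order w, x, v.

(NOT w AND NOT x AND v) OR (NOT w AND x AND v) OR (w AND NOT x AND NOT v) OR (w AND x AND v)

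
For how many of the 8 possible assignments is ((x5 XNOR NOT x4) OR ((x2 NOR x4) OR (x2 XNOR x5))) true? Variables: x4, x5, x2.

Satisfying assignments: (0,0,0), (0,1,0), (0,1,1), (1,0,0), (1,0,1), (1,1,1)
Count: 6 out of 8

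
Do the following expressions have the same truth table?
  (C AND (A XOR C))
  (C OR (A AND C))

No. Counterexample: with C=1, A=1, Expression 1 = 0 but Expression 2 = 1.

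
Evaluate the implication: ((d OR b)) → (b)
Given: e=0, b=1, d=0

Antecedent ((d OR b)) = 1; consequent (b) = 1.
1 → 1 = 1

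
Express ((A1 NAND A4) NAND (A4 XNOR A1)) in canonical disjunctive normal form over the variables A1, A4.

(NOT A1 AND A4) OR (A1 AND NOT A4) OR (A1 AND A4)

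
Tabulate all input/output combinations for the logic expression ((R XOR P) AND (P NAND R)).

R | P | Output
--------------
0 | 0 | 0
0 | 1 | 1
1 | 0 | 1
1 | 1 | 0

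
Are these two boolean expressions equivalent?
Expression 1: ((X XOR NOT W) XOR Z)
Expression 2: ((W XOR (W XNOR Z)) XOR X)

No. Counterexample: with X=0, Z=0, W=1, Expression 1 = 0 but Expression 2 = 1.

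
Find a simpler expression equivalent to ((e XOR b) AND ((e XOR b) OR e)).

By absorption (E AND (E OR v) = E):
= (e XOR b)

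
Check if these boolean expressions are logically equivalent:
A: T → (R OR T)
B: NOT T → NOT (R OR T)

No, Inverse is not equivalent to original (counterexample: R=1, T=0, P=0)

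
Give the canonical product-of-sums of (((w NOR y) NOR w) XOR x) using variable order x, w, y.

ΠM(0, 2, 3, 5) = (x OR w OR y) AND (x OR NOT w OR y) AND (x OR NOT w OR NOT y) AND (NOT x OR w OR NOT y)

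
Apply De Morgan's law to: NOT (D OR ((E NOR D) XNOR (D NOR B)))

NOT D AND NOT ((E NOR D) XNOR (D NOR B))
De Morgan's: NOT(OR of terms) = AND of negations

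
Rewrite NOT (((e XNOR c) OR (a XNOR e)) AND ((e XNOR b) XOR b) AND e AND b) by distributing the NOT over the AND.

NOT ((e XNOR c) OR (a XNOR e)) OR NOT ((e XNOR b) XOR b) OR NOT e OR NOT b
De Morgan's: NOT(AND of terms) = OR of negations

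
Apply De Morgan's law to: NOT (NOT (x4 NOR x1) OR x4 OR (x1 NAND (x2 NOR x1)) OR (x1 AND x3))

(x4 NOR x1) AND NOT x4 AND NOT (x1 NAND (x2 NOR x1)) AND NOT (x1 AND x3)
De Morgan's: NOT(OR of terms) = AND of negations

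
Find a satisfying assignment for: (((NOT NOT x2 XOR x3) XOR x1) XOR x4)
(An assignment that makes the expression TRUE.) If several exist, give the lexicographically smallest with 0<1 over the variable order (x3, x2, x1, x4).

x3=0, x2=0, x1=0, x4=1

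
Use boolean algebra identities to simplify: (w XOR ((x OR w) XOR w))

By XOR self-cancellation ((E XOR v) XOR v = E):
= (x OR w)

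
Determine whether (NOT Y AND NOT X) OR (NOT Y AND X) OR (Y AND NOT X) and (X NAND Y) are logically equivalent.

Yes, they are equivalent — the two output columns agree on all 4 assignments:
Y | X | Expression 1 | Expression 2
-----------------------------------
0 | 0 | 1 | 1
0 | 1 | 1 | 1
1 | 0 | 1 | 1
1 | 1 | 0 | 0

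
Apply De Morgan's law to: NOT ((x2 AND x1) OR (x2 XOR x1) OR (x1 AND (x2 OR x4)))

NOT (x2 AND x1) AND NOT (x2 XOR x1) AND NOT (x1 AND (x2 OR x4))
De Morgan's: NOT(OR of terms) = AND of negations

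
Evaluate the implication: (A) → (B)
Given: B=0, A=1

Antecedent (A) = 1; consequent (B) = 0.
1 → 0 = 0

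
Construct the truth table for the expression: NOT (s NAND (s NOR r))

r | s | Output
--------------
0 | 0 | 0
0 | 1 | 0
1 | 0 | 0
1 | 1 | 0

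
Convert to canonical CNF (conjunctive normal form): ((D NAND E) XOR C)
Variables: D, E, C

(D OR E OR NOT C) AND (D OR NOT E OR NOT C) AND (NOT D OR E OR NOT C) AND (NOT D OR NOT E OR C)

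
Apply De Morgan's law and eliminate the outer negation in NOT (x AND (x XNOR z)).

NOT x OR NOT (x XNOR z)
De Morgan's: NOT(AND of terms) = OR of negations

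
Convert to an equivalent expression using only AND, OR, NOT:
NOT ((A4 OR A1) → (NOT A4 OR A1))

(A4 OR A1) AND NOT (NOT A4 OR A1)
(Negated implication: NOT(A → B) = A AND NOT B)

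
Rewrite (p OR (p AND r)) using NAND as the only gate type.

((p NAND p) NAND (((p NAND r) NAND (p NAND r)) NAND ((p NAND r) NAND (p NAND r))))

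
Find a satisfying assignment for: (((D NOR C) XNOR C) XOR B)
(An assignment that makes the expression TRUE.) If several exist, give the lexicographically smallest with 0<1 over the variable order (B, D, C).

B=0, D=1, C=0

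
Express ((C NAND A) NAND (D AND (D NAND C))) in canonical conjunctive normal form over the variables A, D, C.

(A OR NOT D OR C) AND (NOT A OR NOT D OR C)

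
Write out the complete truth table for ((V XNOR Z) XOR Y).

Z | V | Y | Output
------------------
0 | 0 | 0 | 1
0 | 0 | 1 | 0
0 | 1 | 0 | 0
0 | 1 | 1 | 1
1 | 0 | 0 | 0
1 | 0 | 1 | 1
1 | 1 | 0 | 1
1 | 1 | 1 | 0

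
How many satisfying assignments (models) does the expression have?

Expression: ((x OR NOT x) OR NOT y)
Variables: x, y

Satisfying assignments: (0,0), (0,1), (1,0), (1,1)
Count: 4 out of 4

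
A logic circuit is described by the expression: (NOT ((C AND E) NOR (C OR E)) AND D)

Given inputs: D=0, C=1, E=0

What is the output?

Substituting: (NOT ((1 AND 0) NOR (1 OR 0)) AND 0)
= 0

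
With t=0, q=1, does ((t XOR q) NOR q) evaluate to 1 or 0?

Substituting: ((0 XOR 1) NOR 1)
= 0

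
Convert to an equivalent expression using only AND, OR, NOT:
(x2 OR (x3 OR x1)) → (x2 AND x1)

NOT (x2 OR (x3 OR x1)) OR (x2 AND x1)
(Implication elimination: A → B = NOT A OR B)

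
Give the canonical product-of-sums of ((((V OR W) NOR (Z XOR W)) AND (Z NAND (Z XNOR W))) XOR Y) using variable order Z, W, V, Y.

ΠM(1, 2, 4, 6, 8, 10, 12, 14) = (Z OR W OR V OR NOT Y) AND (Z OR W OR NOT V OR Y) AND (Z OR NOT W OR V OR Y) AND (Z OR NOT W OR NOT V OR Y) AND (NOT Z OR W OR V OR Y) AND (NOT Z OR W OR NOT V OR Y) AND (NOT Z OR NOT W OR V OR Y) AND (NOT Z OR NOT W OR NOT V OR Y)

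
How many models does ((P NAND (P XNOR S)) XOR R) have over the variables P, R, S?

Satisfying assignments: (0,0,0), (0,0,1), (1,0,0), (1,1,1)
Count: 4 out of 8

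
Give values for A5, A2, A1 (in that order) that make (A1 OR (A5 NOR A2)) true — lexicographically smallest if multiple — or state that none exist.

A5=0, A2=0, A1=0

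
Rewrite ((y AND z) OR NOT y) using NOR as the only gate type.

((((y NOR y) NOR (z NOR z)) NOR (y NOR y)) NOR (((y NOR y) NOR (z NOR z)) NOR (y NOR y)))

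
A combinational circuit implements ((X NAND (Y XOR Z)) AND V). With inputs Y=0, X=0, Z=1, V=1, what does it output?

Substituting: ((0 NAND (0 XOR 1)) AND 1)
= 1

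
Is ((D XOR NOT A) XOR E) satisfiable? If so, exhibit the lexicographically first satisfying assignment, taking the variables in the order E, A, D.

E=0, A=0, D=0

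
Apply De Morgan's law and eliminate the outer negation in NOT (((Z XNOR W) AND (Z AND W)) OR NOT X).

NOT ((Z XNOR W) AND (Z AND W)) AND X
De Morgan's: NOT(OR of terms) = AND of negations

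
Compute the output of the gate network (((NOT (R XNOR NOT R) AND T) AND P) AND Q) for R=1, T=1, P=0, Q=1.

Substituting: (((NOT (1 XNOR NOT 1) AND 1) AND 0) AND 1)
= 0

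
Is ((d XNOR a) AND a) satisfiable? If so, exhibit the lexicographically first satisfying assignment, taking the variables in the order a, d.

a=1, d=1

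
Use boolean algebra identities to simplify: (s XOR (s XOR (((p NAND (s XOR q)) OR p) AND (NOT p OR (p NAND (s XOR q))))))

By XOR self-cancellation ((E XOR v) XOR v = E) then distribution ((E OR v) AND (E OR NOT v) = E):
= (p NAND (s XOR q))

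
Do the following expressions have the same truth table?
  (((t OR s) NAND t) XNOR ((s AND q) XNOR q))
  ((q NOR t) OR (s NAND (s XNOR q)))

No. Counterexample: with s=0, t=0, q=1, Expression 1 = 0 but Expression 2 = 1.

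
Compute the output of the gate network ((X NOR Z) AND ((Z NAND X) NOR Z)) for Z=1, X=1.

Substituting: ((1 NOR 1) AND ((1 NAND 1) NOR 1))
= 0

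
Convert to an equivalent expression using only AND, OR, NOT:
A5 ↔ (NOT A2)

(A5 AND (NOT A2)) OR (NOT A5 AND A2)
(Biconditional = both true or both false)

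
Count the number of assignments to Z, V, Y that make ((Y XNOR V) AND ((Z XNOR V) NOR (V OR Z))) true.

No assignment satisfies the expression.
Count: 0 out of 8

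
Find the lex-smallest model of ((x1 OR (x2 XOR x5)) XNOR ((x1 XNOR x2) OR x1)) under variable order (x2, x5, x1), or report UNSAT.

x2=0, x5=0, x1=1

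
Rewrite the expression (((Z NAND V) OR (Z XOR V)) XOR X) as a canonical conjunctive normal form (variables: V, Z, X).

(V OR Z OR NOT X) AND (V OR NOT Z OR NOT X) AND (NOT V OR Z OR NOT X) AND (NOT V OR NOT Z OR X)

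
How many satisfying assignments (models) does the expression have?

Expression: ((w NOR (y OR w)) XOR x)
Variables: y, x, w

Satisfying assignments: (0,0,0), (0,1,1), (1,1,0), (1,1,1)
Count: 4 out of 8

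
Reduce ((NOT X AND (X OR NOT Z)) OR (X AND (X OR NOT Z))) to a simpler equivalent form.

By distribution ((E AND v) OR (E AND NOT v) = E):
= (X OR NOT Z)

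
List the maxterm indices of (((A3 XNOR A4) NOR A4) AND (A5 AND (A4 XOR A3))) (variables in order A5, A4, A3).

ΠM(0, 1, 2, 3, 4, 6, 7) = (A5 OR A4 OR A3) AND (A5 OR A4 OR NOT A3) AND (A5 OR NOT A4 OR A3) AND (A5 OR NOT A4 OR NOT A3) AND (NOT A5 OR A4 OR A3) AND (NOT A5 OR NOT A4 OR A3) AND (NOT A5 OR NOT A4 OR NOT A3)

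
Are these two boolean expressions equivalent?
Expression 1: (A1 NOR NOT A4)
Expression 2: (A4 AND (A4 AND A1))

No. Counterexample: with A1=0, A4=1, Expression 1 = 1 but Expression 2 = 0.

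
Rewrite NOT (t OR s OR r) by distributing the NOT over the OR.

NOT t AND NOT s AND NOT r
De Morgan's: NOT(OR of terms) = AND of negations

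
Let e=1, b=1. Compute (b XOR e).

Substituting: (1 XOR 1)
= 0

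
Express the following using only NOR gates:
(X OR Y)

((X NOR Y) NOR (X NOR Y))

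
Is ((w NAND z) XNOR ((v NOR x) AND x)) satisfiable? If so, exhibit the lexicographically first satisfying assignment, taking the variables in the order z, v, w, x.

z=1, v=0, w=1, x=0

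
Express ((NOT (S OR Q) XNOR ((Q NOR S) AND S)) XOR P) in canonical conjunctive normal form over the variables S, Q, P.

(S OR Q OR P) AND (S OR NOT Q OR NOT P) AND (NOT S OR Q OR NOT P) AND (NOT S OR NOT Q OR NOT P)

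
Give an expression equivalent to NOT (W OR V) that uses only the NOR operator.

(((W NOR V) NOR (W NOR V)) NOR ((W NOR V) NOR (W NOR V)))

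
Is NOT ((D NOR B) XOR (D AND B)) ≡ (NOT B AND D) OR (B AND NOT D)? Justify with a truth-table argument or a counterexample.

Yes, they are equivalent — the two output columns agree on all 4 assignments:
B | D | Expression 1 | Expression 2
-----------------------------------
0 | 0 | 0 | 0
0 | 1 | 1 | 1
1 | 0 | 1 | 1
1 | 1 | 0 | 0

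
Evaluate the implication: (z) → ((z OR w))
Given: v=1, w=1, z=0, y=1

Antecedent (z) = 0; consequent ((z OR w)) = 1.
0 → 1 = 1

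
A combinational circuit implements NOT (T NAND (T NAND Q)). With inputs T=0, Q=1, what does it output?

Substituting: NOT (0 NAND (0 NAND 1))
= 0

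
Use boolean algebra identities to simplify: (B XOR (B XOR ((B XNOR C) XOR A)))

By XOR self-cancellation ((E XOR v) XOR v = E):
= ((B XNOR C) XOR A)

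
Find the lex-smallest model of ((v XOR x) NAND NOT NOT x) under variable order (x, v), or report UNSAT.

x=0, v=0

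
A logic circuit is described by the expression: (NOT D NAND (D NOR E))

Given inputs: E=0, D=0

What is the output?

Substituting: (NOT 0 NAND (0 NOR 0))
= 0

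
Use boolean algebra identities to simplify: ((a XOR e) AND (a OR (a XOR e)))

By absorption (E AND (E OR v) = E):
= (a XOR e)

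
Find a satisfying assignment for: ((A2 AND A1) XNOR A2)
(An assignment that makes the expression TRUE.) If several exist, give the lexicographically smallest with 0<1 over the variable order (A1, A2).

A1=0, A2=0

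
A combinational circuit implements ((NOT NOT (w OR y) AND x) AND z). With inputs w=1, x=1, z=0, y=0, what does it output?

Substituting: ((NOT NOT (1 OR 0) AND 1) AND 0)
= 0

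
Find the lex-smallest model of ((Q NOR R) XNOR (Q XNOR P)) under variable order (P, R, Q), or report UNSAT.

P=0, R=0, Q=0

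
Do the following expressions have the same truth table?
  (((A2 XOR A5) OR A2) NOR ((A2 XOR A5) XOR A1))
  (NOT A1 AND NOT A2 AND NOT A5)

Yes, they are equivalent — the two output columns agree on all 8 assignments:
A1 | A2 | A5 | Expression 1 | Expression 2
------------------------------------------
0 | 0 | 0 | 1 | 1
0 | 0 | 1 | 0 | 0
0 | 1 | 0 | 0 | 0
0 | 1 | 1 | 0 | 0
1 | 0 | 0 | 0 | 0
1 | 0 | 1 | 0 | 0
1 | 1 | 0 | 0 | 0
1 | 1 | 1 | 0 | 0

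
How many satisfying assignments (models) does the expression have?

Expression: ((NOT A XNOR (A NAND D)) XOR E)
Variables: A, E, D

Satisfying assignments: (0,0,0), (0,0,1), (1,0,1), (1,1,0)
Count: 4 out of 8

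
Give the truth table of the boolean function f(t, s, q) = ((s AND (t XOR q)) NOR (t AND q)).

t | s | q | Output
------------------
0 | 0 | 0 | 1
0 | 0 | 1 | 1
0 | 1 | 0 | 1
0 | 1 | 1 | 0
1 | 0 | 0 | 1
1 | 0 | 1 | 0
1 | 1 | 0 | 0
1 | 1 | 1 | 0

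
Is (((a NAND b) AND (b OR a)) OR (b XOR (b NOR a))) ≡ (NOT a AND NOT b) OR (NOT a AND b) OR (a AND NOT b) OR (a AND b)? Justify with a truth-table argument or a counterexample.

Yes, they are equivalent — the two output columns agree on all 4 assignments:
a | b | Expression 1 | Expression 2
-----------------------------------
0 | 0 | 1 | 1
0 | 1 | 1 | 1
1 | 0 | 1 | 1
1 | 1 | 1 | 1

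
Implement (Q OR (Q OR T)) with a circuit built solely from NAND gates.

((Q NAND Q) NAND (((Q NAND Q) NAND (T NAND T)) NAND ((Q NAND Q) NAND (T NAND T))))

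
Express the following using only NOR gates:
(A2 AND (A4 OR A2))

((A2 NOR A2) NOR (((A4 NOR A2) NOR (A4 NOR A2)) NOR ((A4 NOR A2) NOR (A4 NOR A2))))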